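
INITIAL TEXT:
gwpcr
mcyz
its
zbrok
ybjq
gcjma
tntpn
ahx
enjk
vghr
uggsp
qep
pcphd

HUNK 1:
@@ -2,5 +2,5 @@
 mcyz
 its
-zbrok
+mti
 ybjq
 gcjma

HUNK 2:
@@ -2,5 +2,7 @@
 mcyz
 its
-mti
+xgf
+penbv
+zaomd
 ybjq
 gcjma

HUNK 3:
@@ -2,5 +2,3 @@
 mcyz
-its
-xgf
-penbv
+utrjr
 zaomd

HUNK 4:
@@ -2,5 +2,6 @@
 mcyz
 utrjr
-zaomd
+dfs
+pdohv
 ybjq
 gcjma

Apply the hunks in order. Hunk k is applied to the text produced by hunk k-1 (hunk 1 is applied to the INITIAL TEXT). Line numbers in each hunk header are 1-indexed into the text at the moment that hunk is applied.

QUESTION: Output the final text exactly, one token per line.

Answer: gwpcr
mcyz
utrjr
dfs
pdohv
ybjq
gcjma
tntpn
ahx
enjk
vghr
uggsp
qep
pcphd

Derivation:
Hunk 1: at line 2 remove [zbrok] add [mti] -> 13 lines: gwpcr mcyz its mti ybjq gcjma tntpn ahx enjk vghr uggsp qep pcphd
Hunk 2: at line 2 remove [mti] add [xgf,penbv,zaomd] -> 15 lines: gwpcr mcyz its xgf penbv zaomd ybjq gcjma tntpn ahx enjk vghr uggsp qep pcphd
Hunk 3: at line 2 remove [its,xgf,penbv] add [utrjr] -> 13 lines: gwpcr mcyz utrjr zaomd ybjq gcjma tntpn ahx enjk vghr uggsp qep pcphd
Hunk 4: at line 2 remove [zaomd] add [dfs,pdohv] -> 14 lines: gwpcr mcyz utrjr dfs pdohv ybjq gcjma tntpn ahx enjk vghr uggsp qep pcphd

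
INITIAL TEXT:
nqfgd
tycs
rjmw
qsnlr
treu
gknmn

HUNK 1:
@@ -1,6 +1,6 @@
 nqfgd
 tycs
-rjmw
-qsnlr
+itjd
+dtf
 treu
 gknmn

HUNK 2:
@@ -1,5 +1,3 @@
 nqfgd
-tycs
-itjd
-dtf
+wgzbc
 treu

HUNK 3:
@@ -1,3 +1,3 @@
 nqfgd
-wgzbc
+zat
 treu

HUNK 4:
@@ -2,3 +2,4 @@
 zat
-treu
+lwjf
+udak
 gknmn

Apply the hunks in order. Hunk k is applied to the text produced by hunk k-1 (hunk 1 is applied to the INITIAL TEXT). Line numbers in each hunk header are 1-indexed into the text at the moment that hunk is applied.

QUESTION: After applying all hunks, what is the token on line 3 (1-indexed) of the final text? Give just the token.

Hunk 1: at line 1 remove [rjmw,qsnlr] add [itjd,dtf] -> 6 lines: nqfgd tycs itjd dtf treu gknmn
Hunk 2: at line 1 remove [tycs,itjd,dtf] add [wgzbc] -> 4 lines: nqfgd wgzbc treu gknmn
Hunk 3: at line 1 remove [wgzbc] add [zat] -> 4 lines: nqfgd zat treu gknmn
Hunk 4: at line 2 remove [treu] add [lwjf,udak] -> 5 lines: nqfgd zat lwjf udak gknmn
Final line 3: lwjf

Answer: lwjf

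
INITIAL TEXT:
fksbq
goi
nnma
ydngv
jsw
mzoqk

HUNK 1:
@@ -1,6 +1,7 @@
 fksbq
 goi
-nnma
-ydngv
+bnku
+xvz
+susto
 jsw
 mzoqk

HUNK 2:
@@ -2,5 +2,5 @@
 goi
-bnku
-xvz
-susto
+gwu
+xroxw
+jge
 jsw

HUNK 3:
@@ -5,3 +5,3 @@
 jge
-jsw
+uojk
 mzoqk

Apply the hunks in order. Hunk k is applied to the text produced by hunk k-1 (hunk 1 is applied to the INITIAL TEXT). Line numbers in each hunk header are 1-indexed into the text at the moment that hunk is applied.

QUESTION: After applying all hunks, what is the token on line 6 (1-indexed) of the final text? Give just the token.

Hunk 1: at line 1 remove [nnma,ydngv] add [bnku,xvz,susto] -> 7 lines: fksbq goi bnku xvz susto jsw mzoqk
Hunk 2: at line 2 remove [bnku,xvz,susto] add [gwu,xroxw,jge] -> 7 lines: fksbq goi gwu xroxw jge jsw mzoqk
Hunk 3: at line 5 remove [jsw] add [uojk] -> 7 lines: fksbq goi gwu xroxw jge uojk mzoqk
Final line 6: uojk

Answer: uojk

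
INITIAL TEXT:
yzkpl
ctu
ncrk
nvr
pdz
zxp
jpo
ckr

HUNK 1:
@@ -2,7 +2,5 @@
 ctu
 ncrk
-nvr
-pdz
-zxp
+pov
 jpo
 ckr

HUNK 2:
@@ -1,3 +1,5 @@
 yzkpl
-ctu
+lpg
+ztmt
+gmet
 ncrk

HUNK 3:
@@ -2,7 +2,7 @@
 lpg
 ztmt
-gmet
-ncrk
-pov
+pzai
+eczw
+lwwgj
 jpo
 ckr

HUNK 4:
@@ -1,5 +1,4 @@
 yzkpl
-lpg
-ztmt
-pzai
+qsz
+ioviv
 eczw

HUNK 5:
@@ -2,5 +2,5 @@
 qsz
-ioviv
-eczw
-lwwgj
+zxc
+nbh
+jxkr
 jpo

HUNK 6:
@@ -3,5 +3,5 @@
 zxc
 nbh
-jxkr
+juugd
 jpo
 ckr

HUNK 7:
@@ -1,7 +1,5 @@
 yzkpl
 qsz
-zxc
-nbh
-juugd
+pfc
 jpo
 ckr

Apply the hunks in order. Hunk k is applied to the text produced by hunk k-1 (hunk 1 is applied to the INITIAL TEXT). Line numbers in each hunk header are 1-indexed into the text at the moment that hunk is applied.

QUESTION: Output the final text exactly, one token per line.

Answer: yzkpl
qsz
pfc
jpo
ckr

Derivation:
Hunk 1: at line 2 remove [nvr,pdz,zxp] add [pov] -> 6 lines: yzkpl ctu ncrk pov jpo ckr
Hunk 2: at line 1 remove [ctu] add [lpg,ztmt,gmet] -> 8 lines: yzkpl lpg ztmt gmet ncrk pov jpo ckr
Hunk 3: at line 2 remove [gmet,ncrk,pov] add [pzai,eczw,lwwgj] -> 8 lines: yzkpl lpg ztmt pzai eczw lwwgj jpo ckr
Hunk 4: at line 1 remove [lpg,ztmt,pzai] add [qsz,ioviv] -> 7 lines: yzkpl qsz ioviv eczw lwwgj jpo ckr
Hunk 5: at line 2 remove [ioviv,eczw,lwwgj] add [zxc,nbh,jxkr] -> 7 lines: yzkpl qsz zxc nbh jxkr jpo ckr
Hunk 6: at line 3 remove [jxkr] add [juugd] -> 7 lines: yzkpl qsz zxc nbh juugd jpo ckr
Hunk 7: at line 1 remove [zxc,nbh,juugd] add [pfc] -> 5 lines: yzkpl qsz pfc jpo ckr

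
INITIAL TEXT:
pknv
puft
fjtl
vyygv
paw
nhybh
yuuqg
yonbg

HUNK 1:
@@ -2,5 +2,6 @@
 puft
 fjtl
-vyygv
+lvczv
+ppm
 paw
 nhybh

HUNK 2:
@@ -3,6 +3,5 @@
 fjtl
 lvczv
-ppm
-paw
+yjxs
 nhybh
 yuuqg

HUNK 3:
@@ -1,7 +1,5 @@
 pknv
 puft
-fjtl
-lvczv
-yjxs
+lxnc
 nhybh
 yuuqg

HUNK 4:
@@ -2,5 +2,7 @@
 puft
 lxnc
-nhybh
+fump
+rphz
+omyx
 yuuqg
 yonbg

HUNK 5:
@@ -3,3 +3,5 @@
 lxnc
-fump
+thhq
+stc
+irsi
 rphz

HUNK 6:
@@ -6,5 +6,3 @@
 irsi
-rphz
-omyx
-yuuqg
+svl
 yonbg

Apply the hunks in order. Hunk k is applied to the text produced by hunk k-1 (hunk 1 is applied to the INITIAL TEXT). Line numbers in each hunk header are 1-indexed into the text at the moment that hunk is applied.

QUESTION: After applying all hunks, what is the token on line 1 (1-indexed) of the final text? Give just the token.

Answer: pknv

Derivation:
Hunk 1: at line 2 remove [vyygv] add [lvczv,ppm] -> 9 lines: pknv puft fjtl lvczv ppm paw nhybh yuuqg yonbg
Hunk 2: at line 3 remove [ppm,paw] add [yjxs] -> 8 lines: pknv puft fjtl lvczv yjxs nhybh yuuqg yonbg
Hunk 3: at line 1 remove [fjtl,lvczv,yjxs] add [lxnc] -> 6 lines: pknv puft lxnc nhybh yuuqg yonbg
Hunk 4: at line 2 remove [nhybh] add [fump,rphz,omyx] -> 8 lines: pknv puft lxnc fump rphz omyx yuuqg yonbg
Hunk 5: at line 3 remove [fump] add [thhq,stc,irsi] -> 10 lines: pknv puft lxnc thhq stc irsi rphz omyx yuuqg yonbg
Hunk 6: at line 6 remove [rphz,omyx,yuuqg] add [svl] -> 8 lines: pknv puft lxnc thhq stc irsi svl yonbg
Final line 1: pknv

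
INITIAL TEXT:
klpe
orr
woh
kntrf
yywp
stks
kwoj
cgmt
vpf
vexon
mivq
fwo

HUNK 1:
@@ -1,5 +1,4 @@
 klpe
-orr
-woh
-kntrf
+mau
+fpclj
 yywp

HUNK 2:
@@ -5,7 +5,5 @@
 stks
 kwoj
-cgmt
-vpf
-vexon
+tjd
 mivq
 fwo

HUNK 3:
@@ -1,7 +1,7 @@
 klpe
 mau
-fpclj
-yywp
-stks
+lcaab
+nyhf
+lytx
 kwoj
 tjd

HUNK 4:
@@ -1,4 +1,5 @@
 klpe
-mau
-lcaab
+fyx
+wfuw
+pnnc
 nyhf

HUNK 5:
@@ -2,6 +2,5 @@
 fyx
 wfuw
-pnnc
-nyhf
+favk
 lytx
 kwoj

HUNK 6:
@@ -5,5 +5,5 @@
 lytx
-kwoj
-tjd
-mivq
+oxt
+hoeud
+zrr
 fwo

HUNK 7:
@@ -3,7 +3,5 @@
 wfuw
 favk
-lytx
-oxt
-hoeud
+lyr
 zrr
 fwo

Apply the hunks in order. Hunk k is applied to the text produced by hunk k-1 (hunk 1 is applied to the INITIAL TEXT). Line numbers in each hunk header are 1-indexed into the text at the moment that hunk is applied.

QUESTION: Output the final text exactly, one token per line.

Answer: klpe
fyx
wfuw
favk
lyr
zrr
fwo

Derivation:
Hunk 1: at line 1 remove [orr,woh,kntrf] add [mau,fpclj] -> 11 lines: klpe mau fpclj yywp stks kwoj cgmt vpf vexon mivq fwo
Hunk 2: at line 5 remove [cgmt,vpf,vexon] add [tjd] -> 9 lines: klpe mau fpclj yywp stks kwoj tjd mivq fwo
Hunk 3: at line 1 remove [fpclj,yywp,stks] add [lcaab,nyhf,lytx] -> 9 lines: klpe mau lcaab nyhf lytx kwoj tjd mivq fwo
Hunk 4: at line 1 remove [mau,lcaab] add [fyx,wfuw,pnnc] -> 10 lines: klpe fyx wfuw pnnc nyhf lytx kwoj tjd mivq fwo
Hunk 5: at line 2 remove [pnnc,nyhf] add [favk] -> 9 lines: klpe fyx wfuw favk lytx kwoj tjd mivq fwo
Hunk 6: at line 5 remove [kwoj,tjd,mivq] add [oxt,hoeud,zrr] -> 9 lines: klpe fyx wfuw favk lytx oxt hoeud zrr fwo
Hunk 7: at line 3 remove [lytx,oxt,hoeud] add [lyr] -> 7 lines: klpe fyx wfuw favk lyr zrr fwo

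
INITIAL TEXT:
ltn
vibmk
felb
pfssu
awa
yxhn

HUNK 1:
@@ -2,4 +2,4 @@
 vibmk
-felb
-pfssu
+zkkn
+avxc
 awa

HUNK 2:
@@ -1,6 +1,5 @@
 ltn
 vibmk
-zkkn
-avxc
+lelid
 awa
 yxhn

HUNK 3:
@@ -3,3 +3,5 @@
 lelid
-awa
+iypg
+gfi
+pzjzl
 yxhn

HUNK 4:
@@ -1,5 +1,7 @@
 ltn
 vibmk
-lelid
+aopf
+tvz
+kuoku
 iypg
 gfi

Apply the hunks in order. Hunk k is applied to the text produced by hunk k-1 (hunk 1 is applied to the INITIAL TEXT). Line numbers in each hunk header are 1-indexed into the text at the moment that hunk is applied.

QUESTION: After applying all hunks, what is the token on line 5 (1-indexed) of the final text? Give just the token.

Answer: kuoku

Derivation:
Hunk 1: at line 2 remove [felb,pfssu] add [zkkn,avxc] -> 6 lines: ltn vibmk zkkn avxc awa yxhn
Hunk 2: at line 1 remove [zkkn,avxc] add [lelid] -> 5 lines: ltn vibmk lelid awa yxhn
Hunk 3: at line 3 remove [awa] add [iypg,gfi,pzjzl] -> 7 lines: ltn vibmk lelid iypg gfi pzjzl yxhn
Hunk 4: at line 1 remove [lelid] add [aopf,tvz,kuoku] -> 9 lines: ltn vibmk aopf tvz kuoku iypg gfi pzjzl yxhn
Final line 5: kuoku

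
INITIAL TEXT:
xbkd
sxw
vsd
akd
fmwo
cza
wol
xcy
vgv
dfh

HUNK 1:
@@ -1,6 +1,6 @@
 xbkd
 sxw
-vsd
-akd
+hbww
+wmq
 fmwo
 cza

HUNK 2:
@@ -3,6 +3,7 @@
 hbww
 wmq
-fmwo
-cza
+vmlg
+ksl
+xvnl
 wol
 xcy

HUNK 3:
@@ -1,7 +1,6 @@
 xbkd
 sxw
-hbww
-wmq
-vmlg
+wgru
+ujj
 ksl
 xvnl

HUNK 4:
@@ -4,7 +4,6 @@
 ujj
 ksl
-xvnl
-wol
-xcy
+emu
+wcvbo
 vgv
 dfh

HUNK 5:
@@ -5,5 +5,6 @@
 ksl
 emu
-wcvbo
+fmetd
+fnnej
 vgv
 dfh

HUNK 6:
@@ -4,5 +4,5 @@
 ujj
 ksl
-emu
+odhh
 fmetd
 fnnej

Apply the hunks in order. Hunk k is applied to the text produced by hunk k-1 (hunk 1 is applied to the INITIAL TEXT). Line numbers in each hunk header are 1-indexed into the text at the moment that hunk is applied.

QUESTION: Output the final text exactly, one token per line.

Answer: xbkd
sxw
wgru
ujj
ksl
odhh
fmetd
fnnej
vgv
dfh

Derivation:
Hunk 1: at line 1 remove [vsd,akd] add [hbww,wmq] -> 10 lines: xbkd sxw hbww wmq fmwo cza wol xcy vgv dfh
Hunk 2: at line 3 remove [fmwo,cza] add [vmlg,ksl,xvnl] -> 11 lines: xbkd sxw hbww wmq vmlg ksl xvnl wol xcy vgv dfh
Hunk 3: at line 1 remove [hbww,wmq,vmlg] add [wgru,ujj] -> 10 lines: xbkd sxw wgru ujj ksl xvnl wol xcy vgv dfh
Hunk 4: at line 4 remove [xvnl,wol,xcy] add [emu,wcvbo] -> 9 lines: xbkd sxw wgru ujj ksl emu wcvbo vgv dfh
Hunk 5: at line 5 remove [wcvbo] add [fmetd,fnnej] -> 10 lines: xbkd sxw wgru ujj ksl emu fmetd fnnej vgv dfh
Hunk 6: at line 4 remove [emu] add [odhh] -> 10 lines: xbkd sxw wgru ujj ksl odhh fmetd fnnej vgv dfh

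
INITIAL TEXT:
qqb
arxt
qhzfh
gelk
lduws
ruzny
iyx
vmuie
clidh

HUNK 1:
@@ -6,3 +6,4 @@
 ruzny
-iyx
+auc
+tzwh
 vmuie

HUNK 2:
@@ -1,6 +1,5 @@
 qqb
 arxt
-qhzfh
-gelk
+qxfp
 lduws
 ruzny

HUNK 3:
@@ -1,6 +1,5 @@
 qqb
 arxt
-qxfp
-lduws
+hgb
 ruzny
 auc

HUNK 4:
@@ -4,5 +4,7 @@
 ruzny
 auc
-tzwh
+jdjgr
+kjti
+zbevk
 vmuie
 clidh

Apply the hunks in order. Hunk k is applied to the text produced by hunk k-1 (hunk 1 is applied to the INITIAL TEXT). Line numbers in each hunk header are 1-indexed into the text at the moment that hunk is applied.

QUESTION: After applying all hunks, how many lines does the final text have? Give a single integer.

Hunk 1: at line 6 remove [iyx] add [auc,tzwh] -> 10 lines: qqb arxt qhzfh gelk lduws ruzny auc tzwh vmuie clidh
Hunk 2: at line 1 remove [qhzfh,gelk] add [qxfp] -> 9 lines: qqb arxt qxfp lduws ruzny auc tzwh vmuie clidh
Hunk 3: at line 1 remove [qxfp,lduws] add [hgb] -> 8 lines: qqb arxt hgb ruzny auc tzwh vmuie clidh
Hunk 4: at line 4 remove [tzwh] add [jdjgr,kjti,zbevk] -> 10 lines: qqb arxt hgb ruzny auc jdjgr kjti zbevk vmuie clidh
Final line count: 10

Answer: 10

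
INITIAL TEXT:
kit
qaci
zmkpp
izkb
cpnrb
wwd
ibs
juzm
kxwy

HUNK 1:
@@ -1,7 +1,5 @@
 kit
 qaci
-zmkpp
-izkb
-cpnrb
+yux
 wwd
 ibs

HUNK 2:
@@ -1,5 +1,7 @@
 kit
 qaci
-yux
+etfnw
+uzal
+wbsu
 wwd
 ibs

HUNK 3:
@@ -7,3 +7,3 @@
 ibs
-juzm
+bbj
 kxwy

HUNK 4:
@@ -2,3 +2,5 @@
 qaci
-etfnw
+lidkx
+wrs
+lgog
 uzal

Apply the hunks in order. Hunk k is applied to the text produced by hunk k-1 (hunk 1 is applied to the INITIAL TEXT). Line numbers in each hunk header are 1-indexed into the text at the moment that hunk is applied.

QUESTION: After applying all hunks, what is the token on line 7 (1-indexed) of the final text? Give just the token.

Hunk 1: at line 1 remove [zmkpp,izkb,cpnrb] add [yux] -> 7 lines: kit qaci yux wwd ibs juzm kxwy
Hunk 2: at line 1 remove [yux] add [etfnw,uzal,wbsu] -> 9 lines: kit qaci etfnw uzal wbsu wwd ibs juzm kxwy
Hunk 3: at line 7 remove [juzm] add [bbj] -> 9 lines: kit qaci etfnw uzal wbsu wwd ibs bbj kxwy
Hunk 4: at line 2 remove [etfnw] add [lidkx,wrs,lgog] -> 11 lines: kit qaci lidkx wrs lgog uzal wbsu wwd ibs bbj kxwy
Final line 7: wbsu

Answer: wbsu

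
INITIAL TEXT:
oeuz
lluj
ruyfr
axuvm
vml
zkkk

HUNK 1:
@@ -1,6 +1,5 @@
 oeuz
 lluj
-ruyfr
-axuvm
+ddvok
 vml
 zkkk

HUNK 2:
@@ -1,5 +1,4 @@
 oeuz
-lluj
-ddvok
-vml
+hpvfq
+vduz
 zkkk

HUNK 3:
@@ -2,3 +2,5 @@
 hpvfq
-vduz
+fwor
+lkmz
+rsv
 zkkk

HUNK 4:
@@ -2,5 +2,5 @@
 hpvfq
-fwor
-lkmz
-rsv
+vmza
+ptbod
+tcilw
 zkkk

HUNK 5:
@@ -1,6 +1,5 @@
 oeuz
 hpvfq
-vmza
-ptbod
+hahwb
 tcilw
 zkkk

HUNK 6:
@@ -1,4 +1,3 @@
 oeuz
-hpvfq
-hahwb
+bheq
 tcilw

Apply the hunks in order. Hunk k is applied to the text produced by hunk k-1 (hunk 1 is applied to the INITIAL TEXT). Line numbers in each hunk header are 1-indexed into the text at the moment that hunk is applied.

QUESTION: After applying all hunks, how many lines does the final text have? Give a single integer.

Hunk 1: at line 1 remove [ruyfr,axuvm] add [ddvok] -> 5 lines: oeuz lluj ddvok vml zkkk
Hunk 2: at line 1 remove [lluj,ddvok,vml] add [hpvfq,vduz] -> 4 lines: oeuz hpvfq vduz zkkk
Hunk 3: at line 2 remove [vduz] add [fwor,lkmz,rsv] -> 6 lines: oeuz hpvfq fwor lkmz rsv zkkk
Hunk 4: at line 2 remove [fwor,lkmz,rsv] add [vmza,ptbod,tcilw] -> 6 lines: oeuz hpvfq vmza ptbod tcilw zkkk
Hunk 5: at line 1 remove [vmza,ptbod] add [hahwb] -> 5 lines: oeuz hpvfq hahwb tcilw zkkk
Hunk 6: at line 1 remove [hpvfq,hahwb] add [bheq] -> 4 lines: oeuz bheq tcilw zkkk
Final line count: 4

Answer: 4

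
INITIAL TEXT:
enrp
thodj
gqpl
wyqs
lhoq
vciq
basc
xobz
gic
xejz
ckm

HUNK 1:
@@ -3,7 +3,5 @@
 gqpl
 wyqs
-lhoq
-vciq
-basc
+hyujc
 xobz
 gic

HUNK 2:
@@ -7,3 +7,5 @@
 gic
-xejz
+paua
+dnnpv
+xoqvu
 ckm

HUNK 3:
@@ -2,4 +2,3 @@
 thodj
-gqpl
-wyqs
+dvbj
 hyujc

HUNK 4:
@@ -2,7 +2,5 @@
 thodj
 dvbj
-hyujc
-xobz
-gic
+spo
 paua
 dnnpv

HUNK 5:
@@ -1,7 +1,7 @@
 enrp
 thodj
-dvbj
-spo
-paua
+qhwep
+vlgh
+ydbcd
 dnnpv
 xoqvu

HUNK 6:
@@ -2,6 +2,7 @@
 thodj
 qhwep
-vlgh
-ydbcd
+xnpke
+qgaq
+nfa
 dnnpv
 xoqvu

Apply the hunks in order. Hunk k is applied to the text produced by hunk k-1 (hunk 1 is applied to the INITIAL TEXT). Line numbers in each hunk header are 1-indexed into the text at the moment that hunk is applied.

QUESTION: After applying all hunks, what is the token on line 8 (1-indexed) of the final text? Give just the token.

Answer: xoqvu

Derivation:
Hunk 1: at line 3 remove [lhoq,vciq,basc] add [hyujc] -> 9 lines: enrp thodj gqpl wyqs hyujc xobz gic xejz ckm
Hunk 2: at line 7 remove [xejz] add [paua,dnnpv,xoqvu] -> 11 lines: enrp thodj gqpl wyqs hyujc xobz gic paua dnnpv xoqvu ckm
Hunk 3: at line 2 remove [gqpl,wyqs] add [dvbj] -> 10 lines: enrp thodj dvbj hyujc xobz gic paua dnnpv xoqvu ckm
Hunk 4: at line 2 remove [hyujc,xobz,gic] add [spo] -> 8 lines: enrp thodj dvbj spo paua dnnpv xoqvu ckm
Hunk 5: at line 1 remove [dvbj,spo,paua] add [qhwep,vlgh,ydbcd] -> 8 lines: enrp thodj qhwep vlgh ydbcd dnnpv xoqvu ckm
Hunk 6: at line 2 remove [vlgh,ydbcd] add [xnpke,qgaq,nfa] -> 9 lines: enrp thodj qhwep xnpke qgaq nfa dnnpv xoqvu ckm
Final line 8: xoqvu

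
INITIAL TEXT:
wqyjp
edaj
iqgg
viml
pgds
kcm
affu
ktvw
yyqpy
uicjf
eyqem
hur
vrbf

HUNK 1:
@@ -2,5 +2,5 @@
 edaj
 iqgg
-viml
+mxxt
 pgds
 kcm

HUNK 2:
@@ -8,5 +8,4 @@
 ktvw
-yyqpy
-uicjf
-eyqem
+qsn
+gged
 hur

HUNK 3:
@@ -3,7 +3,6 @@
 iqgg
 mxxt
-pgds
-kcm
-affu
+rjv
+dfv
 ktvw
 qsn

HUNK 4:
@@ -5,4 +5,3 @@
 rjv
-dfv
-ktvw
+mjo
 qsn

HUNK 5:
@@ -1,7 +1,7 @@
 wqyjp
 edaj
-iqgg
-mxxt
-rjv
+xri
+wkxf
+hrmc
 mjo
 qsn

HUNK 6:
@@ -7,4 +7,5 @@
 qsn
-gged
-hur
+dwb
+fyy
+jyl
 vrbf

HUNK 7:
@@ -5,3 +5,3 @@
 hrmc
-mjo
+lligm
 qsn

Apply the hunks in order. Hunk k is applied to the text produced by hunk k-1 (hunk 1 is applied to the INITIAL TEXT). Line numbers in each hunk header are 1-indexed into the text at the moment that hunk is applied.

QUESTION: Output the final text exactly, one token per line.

Answer: wqyjp
edaj
xri
wkxf
hrmc
lligm
qsn
dwb
fyy
jyl
vrbf

Derivation:
Hunk 1: at line 2 remove [viml] add [mxxt] -> 13 lines: wqyjp edaj iqgg mxxt pgds kcm affu ktvw yyqpy uicjf eyqem hur vrbf
Hunk 2: at line 8 remove [yyqpy,uicjf,eyqem] add [qsn,gged] -> 12 lines: wqyjp edaj iqgg mxxt pgds kcm affu ktvw qsn gged hur vrbf
Hunk 3: at line 3 remove [pgds,kcm,affu] add [rjv,dfv] -> 11 lines: wqyjp edaj iqgg mxxt rjv dfv ktvw qsn gged hur vrbf
Hunk 4: at line 5 remove [dfv,ktvw] add [mjo] -> 10 lines: wqyjp edaj iqgg mxxt rjv mjo qsn gged hur vrbf
Hunk 5: at line 1 remove [iqgg,mxxt,rjv] add [xri,wkxf,hrmc] -> 10 lines: wqyjp edaj xri wkxf hrmc mjo qsn gged hur vrbf
Hunk 6: at line 7 remove [gged,hur] add [dwb,fyy,jyl] -> 11 lines: wqyjp edaj xri wkxf hrmc mjo qsn dwb fyy jyl vrbf
Hunk 7: at line 5 remove [mjo] add [lligm] -> 11 lines: wqyjp edaj xri wkxf hrmc lligm qsn dwb fyy jyl vrbf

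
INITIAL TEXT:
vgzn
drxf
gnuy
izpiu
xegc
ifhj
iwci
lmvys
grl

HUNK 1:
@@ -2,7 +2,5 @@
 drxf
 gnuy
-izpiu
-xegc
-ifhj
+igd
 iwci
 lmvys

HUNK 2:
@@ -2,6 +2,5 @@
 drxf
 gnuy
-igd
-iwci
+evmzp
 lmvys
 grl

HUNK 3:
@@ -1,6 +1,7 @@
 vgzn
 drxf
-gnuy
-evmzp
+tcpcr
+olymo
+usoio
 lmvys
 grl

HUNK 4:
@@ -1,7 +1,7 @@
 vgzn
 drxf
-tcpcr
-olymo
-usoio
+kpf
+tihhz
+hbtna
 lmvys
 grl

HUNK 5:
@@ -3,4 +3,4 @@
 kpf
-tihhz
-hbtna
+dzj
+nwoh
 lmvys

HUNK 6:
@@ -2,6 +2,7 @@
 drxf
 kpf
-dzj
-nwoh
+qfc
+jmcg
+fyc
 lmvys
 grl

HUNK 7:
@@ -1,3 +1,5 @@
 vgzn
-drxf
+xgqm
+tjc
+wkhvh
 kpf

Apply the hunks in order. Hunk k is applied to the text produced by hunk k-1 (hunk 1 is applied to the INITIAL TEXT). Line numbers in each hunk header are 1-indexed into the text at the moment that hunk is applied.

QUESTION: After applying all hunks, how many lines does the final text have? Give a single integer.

Answer: 10

Derivation:
Hunk 1: at line 2 remove [izpiu,xegc,ifhj] add [igd] -> 7 lines: vgzn drxf gnuy igd iwci lmvys grl
Hunk 2: at line 2 remove [igd,iwci] add [evmzp] -> 6 lines: vgzn drxf gnuy evmzp lmvys grl
Hunk 3: at line 1 remove [gnuy,evmzp] add [tcpcr,olymo,usoio] -> 7 lines: vgzn drxf tcpcr olymo usoio lmvys grl
Hunk 4: at line 1 remove [tcpcr,olymo,usoio] add [kpf,tihhz,hbtna] -> 7 lines: vgzn drxf kpf tihhz hbtna lmvys grl
Hunk 5: at line 3 remove [tihhz,hbtna] add [dzj,nwoh] -> 7 lines: vgzn drxf kpf dzj nwoh lmvys grl
Hunk 6: at line 2 remove [dzj,nwoh] add [qfc,jmcg,fyc] -> 8 lines: vgzn drxf kpf qfc jmcg fyc lmvys grl
Hunk 7: at line 1 remove [drxf] add [xgqm,tjc,wkhvh] -> 10 lines: vgzn xgqm tjc wkhvh kpf qfc jmcg fyc lmvys grl
Final line count: 10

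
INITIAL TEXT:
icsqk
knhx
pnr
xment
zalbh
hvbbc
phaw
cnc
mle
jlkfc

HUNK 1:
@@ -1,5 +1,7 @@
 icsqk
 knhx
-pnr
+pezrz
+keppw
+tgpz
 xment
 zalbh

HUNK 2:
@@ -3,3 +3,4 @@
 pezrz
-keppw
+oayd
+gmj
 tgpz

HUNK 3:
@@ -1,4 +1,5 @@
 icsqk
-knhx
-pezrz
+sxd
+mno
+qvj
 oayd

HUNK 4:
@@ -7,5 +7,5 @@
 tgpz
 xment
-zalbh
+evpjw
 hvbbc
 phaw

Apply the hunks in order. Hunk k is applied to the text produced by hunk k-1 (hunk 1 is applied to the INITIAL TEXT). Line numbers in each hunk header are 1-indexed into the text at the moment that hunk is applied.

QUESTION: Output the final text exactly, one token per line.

Answer: icsqk
sxd
mno
qvj
oayd
gmj
tgpz
xment
evpjw
hvbbc
phaw
cnc
mle
jlkfc

Derivation:
Hunk 1: at line 1 remove [pnr] add [pezrz,keppw,tgpz] -> 12 lines: icsqk knhx pezrz keppw tgpz xment zalbh hvbbc phaw cnc mle jlkfc
Hunk 2: at line 3 remove [keppw] add [oayd,gmj] -> 13 lines: icsqk knhx pezrz oayd gmj tgpz xment zalbh hvbbc phaw cnc mle jlkfc
Hunk 3: at line 1 remove [knhx,pezrz] add [sxd,mno,qvj] -> 14 lines: icsqk sxd mno qvj oayd gmj tgpz xment zalbh hvbbc phaw cnc mle jlkfc
Hunk 4: at line 7 remove [zalbh] add [evpjw] -> 14 lines: icsqk sxd mno qvj oayd gmj tgpz xment evpjw hvbbc phaw cnc mle jlkfc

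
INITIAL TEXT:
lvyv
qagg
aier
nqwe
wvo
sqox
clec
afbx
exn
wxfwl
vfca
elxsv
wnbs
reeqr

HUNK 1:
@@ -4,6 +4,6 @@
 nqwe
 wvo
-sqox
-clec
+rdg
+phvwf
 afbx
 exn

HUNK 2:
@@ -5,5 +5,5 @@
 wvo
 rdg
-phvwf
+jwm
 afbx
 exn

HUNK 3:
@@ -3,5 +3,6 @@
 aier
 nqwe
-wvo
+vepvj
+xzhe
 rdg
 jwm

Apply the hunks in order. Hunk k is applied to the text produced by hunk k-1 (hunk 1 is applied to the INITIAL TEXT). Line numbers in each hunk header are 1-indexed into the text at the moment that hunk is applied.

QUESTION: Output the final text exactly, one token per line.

Hunk 1: at line 4 remove [sqox,clec] add [rdg,phvwf] -> 14 lines: lvyv qagg aier nqwe wvo rdg phvwf afbx exn wxfwl vfca elxsv wnbs reeqr
Hunk 2: at line 5 remove [phvwf] add [jwm] -> 14 lines: lvyv qagg aier nqwe wvo rdg jwm afbx exn wxfwl vfca elxsv wnbs reeqr
Hunk 3: at line 3 remove [wvo] add [vepvj,xzhe] -> 15 lines: lvyv qagg aier nqwe vepvj xzhe rdg jwm afbx exn wxfwl vfca elxsv wnbs reeqr

Answer: lvyv
qagg
aier
nqwe
vepvj
xzhe
rdg
jwm
afbx
exn
wxfwl
vfca
elxsv
wnbs
reeqr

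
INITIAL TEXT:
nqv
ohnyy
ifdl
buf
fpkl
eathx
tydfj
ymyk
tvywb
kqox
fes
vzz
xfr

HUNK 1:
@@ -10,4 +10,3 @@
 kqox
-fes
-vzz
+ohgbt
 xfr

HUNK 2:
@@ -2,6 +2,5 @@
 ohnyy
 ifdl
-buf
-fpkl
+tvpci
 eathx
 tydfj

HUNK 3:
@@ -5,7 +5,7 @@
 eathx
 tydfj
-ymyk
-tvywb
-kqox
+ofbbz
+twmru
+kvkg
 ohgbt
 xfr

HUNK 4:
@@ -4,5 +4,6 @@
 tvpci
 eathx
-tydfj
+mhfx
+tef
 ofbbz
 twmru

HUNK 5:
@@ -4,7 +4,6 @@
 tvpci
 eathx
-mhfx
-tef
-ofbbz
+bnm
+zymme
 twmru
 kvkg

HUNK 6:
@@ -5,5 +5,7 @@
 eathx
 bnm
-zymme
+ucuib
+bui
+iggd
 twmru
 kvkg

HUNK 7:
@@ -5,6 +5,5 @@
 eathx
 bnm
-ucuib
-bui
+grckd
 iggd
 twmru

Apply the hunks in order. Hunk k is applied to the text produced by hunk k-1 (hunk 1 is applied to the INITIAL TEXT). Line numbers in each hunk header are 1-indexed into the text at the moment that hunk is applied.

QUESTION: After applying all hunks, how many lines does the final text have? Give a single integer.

Answer: 12

Derivation:
Hunk 1: at line 10 remove [fes,vzz] add [ohgbt] -> 12 lines: nqv ohnyy ifdl buf fpkl eathx tydfj ymyk tvywb kqox ohgbt xfr
Hunk 2: at line 2 remove [buf,fpkl] add [tvpci] -> 11 lines: nqv ohnyy ifdl tvpci eathx tydfj ymyk tvywb kqox ohgbt xfr
Hunk 3: at line 5 remove [ymyk,tvywb,kqox] add [ofbbz,twmru,kvkg] -> 11 lines: nqv ohnyy ifdl tvpci eathx tydfj ofbbz twmru kvkg ohgbt xfr
Hunk 4: at line 4 remove [tydfj] add [mhfx,tef] -> 12 lines: nqv ohnyy ifdl tvpci eathx mhfx tef ofbbz twmru kvkg ohgbt xfr
Hunk 5: at line 4 remove [mhfx,tef,ofbbz] add [bnm,zymme] -> 11 lines: nqv ohnyy ifdl tvpci eathx bnm zymme twmru kvkg ohgbt xfr
Hunk 6: at line 5 remove [zymme] add [ucuib,bui,iggd] -> 13 lines: nqv ohnyy ifdl tvpci eathx bnm ucuib bui iggd twmru kvkg ohgbt xfr
Hunk 7: at line 5 remove [ucuib,bui] add [grckd] -> 12 lines: nqv ohnyy ifdl tvpci eathx bnm grckd iggd twmru kvkg ohgbt xfr
Final line count: 12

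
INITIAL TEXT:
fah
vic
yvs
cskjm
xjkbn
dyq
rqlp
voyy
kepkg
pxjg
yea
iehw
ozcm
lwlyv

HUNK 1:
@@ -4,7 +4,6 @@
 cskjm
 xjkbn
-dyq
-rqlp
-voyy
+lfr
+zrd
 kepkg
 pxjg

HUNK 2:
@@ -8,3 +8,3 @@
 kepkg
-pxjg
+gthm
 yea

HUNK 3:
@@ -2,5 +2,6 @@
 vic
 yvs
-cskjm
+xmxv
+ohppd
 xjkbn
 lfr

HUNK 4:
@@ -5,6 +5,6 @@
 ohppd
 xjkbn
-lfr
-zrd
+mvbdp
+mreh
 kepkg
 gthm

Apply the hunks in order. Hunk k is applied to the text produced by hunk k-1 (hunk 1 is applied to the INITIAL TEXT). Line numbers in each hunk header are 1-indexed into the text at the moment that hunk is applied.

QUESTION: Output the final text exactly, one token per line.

Hunk 1: at line 4 remove [dyq,rqlp,voyy] add [lfr,zrd] -> 13 lines: fah vic yvs cskjm xjkbn lfr zrd kepkg pxjg yea iehw ozcm lwlyv
Hunk 2: at line 8 remove [pxjg] add [gthm] -> 13 lines: fah vic yvs cskjm xjkbn lfr zrd kepkg gthm yea iehw ozcm lwlyv
Hunk 3: at line 2 remove [cskjm] add [xmxv,ohppd] -> 14 lines: fah vic yvs xmxv ohppd xjkbn lfr zrd kepkg gthm yea iehw ozcm lwlyv
Hunk 4: at line 5 remove [lfr,zrd] add [mvbdp,mreh] -> 14 lines: fah vic yvs xmxv ohppd xjkbn mvbdp mreh kepkg gthm yea iehw ozcm lwlyv

Answer: fah
vic
yvs
xmxv
ohppd
xjkbn
mvbdp
mreh
kepkg
gthm
yea
iehw
ozcm
lwlyv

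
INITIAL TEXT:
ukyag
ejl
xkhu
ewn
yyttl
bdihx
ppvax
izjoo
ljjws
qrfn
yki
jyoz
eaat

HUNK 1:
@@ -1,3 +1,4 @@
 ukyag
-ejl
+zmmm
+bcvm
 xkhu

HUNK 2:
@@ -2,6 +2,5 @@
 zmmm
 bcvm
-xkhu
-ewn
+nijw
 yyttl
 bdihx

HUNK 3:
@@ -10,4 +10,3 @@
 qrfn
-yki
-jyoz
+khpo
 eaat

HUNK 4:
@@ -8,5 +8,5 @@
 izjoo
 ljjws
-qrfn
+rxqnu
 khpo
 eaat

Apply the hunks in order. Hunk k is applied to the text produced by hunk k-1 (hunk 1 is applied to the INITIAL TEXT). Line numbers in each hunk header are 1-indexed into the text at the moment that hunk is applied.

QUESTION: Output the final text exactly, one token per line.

Hunk 1: at line 1 remove [ejl] add [zmmm,bcvm] -> 14 lines: ukyag zmmm bcvm xkhu ewn yyttl bdihx ppvax izjoo ljjws qrfn yki jyoz eaat
Hunk 2: at line 2 remove [xkhu,ewn] add [nijw] -> 13 lines: ukyag zmmm bcvm nijw yyttl bdihx ppvax izjoo ljjws qrfn yki jyoz eaat
Hunk 3: at line 10 remove [yki,jyoz] add [khpo] -> 12 lines: ukyag zmmm bcvm nijw yyttl bdihx ppvax izjoo ljjws qrfn khpo eaat
Hunk 4: at line 8 remove [qrfn] add [rxqnu] -> 12 lines: ukyag zmmm bcvm nijw yyttl bdihx ppvax izjoo ljjws rxqnu khpo eaat

Answer: ukyag
zmmm
bcvm
nijw
yyttl
bdihx
ppvax
izjoo
ljjws
rxqnu
khpo
eaat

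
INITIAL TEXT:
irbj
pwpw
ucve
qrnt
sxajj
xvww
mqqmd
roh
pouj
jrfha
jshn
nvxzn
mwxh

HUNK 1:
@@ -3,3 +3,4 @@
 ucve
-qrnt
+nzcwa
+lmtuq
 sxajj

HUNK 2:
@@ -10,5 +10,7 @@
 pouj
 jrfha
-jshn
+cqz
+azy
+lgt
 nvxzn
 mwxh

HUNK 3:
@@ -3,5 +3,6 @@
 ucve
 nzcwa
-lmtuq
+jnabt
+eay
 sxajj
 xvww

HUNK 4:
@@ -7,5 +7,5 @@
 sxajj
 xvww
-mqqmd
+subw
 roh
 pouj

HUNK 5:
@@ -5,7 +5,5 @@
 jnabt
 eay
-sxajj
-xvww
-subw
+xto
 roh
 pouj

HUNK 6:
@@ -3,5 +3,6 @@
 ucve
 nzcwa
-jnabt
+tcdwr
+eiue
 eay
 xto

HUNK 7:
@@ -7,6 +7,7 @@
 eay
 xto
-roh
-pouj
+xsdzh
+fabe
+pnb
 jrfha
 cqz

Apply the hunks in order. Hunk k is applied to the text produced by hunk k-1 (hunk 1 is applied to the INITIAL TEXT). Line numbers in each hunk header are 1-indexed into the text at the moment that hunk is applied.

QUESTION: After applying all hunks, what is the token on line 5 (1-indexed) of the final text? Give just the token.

Answer: tcdwr

Derivation:
Hunk 1: at line 3 remove [qrnt] add [nzcwa,lmtuq] -> 14 lines: irbj pwpw ucve nzcwa lmtuq sxajj xvww mqqmd roh pouj jrfha jshn nvxzn mwxh
Hunk 2: at line 10 remove [jshn] add [cqz,azy,lgt] -> 16 lines: irbj pwpw ucve nzcwa lmtuq sxajj xvww mqqmd roh pouj jrfha cqz azy lgt nvxzn mwxh
Hunk 3: at line 3 remove [lmtuq] add [jnabt,eay] -> 17 lines: irbj pwpw ucve nzcwa jnabt eay sxajj xvww mqqmd roh pouj jrfha cqz azy lgt nvxzn mwxh
Hunk 4: at line 7 remove [mqqmd] add [subw] -> 17 lines: irbj pwpw ucve nzcwa jnabt eay sxajj xvww subw roh pouj jrfha cqz azy lgt nvxzn mwxh
Hunk 5: at line 5 remove [sxajj,xvww,subw] add [xto] -> 15 lines: irbj pwpw ucve nzcwa jnabt eay xto roh pouj jrfha cqz azy lgt nvxzn mwxh
Hunk 6: at line 3 remove [jnabt] add [tcdwr,eiue] -> 16 lines: irbj pwpw ucve nzcwa tcdwr eiue eay xto roh pouj jrfha cqz azy lgt nvxzn mwxh
Hunk 7: at line 7 remove [roh,pouj] add [xsdzh,fabe,pnb] -> 17 lines: irbj pwpw ucve nzcwa tcdwr eiue eay xto xsdzh fabe pnb jrfha cqz azy lgt nvxzn mwxh
Final line 5: tcdwr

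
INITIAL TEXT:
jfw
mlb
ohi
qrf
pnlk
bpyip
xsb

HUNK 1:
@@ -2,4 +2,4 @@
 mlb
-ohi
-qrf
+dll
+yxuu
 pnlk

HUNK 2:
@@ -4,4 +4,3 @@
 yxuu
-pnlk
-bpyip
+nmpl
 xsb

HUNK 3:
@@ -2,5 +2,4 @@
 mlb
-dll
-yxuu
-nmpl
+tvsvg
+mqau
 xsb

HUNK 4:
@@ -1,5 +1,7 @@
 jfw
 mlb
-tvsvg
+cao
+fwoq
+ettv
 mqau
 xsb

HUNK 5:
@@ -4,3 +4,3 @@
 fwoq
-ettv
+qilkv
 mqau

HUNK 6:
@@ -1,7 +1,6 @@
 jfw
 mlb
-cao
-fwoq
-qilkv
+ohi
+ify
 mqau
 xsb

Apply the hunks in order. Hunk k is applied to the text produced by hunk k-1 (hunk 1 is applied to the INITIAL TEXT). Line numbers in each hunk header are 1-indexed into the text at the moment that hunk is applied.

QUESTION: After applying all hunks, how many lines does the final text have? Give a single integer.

Hunk 1: at line 2 remove [ohi,qrf] add [dll,yxuu] -> 7 lines: jfw mlb dll yxuu pnlk bpyip xsb
Hunk 2: at line 4 remove [pnlk,bpyip] add [nmpl] -> 6 lines: jfw mlb dll yxuu nmpl xsb
Hunk 3: at line 2 remove [dll,yxuu,nmpl] add [tvsvg,mqau] -> 5 lines: jfw mlb tvsvg mqau xsb
Hunk 4: at line 1 remove [tvsvg] add [cao,fwoq,ettv] -> 7 lines: jfw mlb cao fwoq ettv mqau xsb
Hunk 5: at line 4 remove [ettv] add [qilkv] -> 7 lines: jfw mlb cao fwoq qilkv mqau xsb
Hunk 6: at line 1 remove [cao,fwoq,qilkv] add [ohi,ify] -> 6 lines: jfw mlb ohi ify mqau xsb
Final line count: 6

Answer: 6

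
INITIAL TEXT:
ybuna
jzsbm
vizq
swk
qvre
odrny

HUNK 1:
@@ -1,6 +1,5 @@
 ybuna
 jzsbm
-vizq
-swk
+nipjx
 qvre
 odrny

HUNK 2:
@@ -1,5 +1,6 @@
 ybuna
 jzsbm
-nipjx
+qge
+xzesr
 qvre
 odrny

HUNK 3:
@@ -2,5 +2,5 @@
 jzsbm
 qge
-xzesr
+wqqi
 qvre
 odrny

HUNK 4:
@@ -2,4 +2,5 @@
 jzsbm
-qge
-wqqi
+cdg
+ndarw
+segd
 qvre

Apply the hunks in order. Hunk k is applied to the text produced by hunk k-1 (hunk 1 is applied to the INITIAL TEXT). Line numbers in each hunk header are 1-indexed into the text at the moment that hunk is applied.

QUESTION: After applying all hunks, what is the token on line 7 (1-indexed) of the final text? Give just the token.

Answer: odrny

Derivation:
Hunk 1: at line 1 remove [vizq,swk] add [nipjx] -> 5 lines: ybuna jzsbm nipjx qvre odrny
Hunk 2: at line 1 remove [nipjx] add [qge,xzesr] -> 6 lines: ybuna jzsbm qge xzesr qvre odrny
Hunk 3: at line 2 remove [xzesr] add [wqqi] -> 6 lines: ybuna jzsbm qge wqqi qvre odrny
Hunk 4: at line 2 remove [qge,wqqi] add [cdg,ndarw,segd] -> 7 lines: ybuna jzsbm cdg ndarw segd qvre odrny
Final line 7: odrny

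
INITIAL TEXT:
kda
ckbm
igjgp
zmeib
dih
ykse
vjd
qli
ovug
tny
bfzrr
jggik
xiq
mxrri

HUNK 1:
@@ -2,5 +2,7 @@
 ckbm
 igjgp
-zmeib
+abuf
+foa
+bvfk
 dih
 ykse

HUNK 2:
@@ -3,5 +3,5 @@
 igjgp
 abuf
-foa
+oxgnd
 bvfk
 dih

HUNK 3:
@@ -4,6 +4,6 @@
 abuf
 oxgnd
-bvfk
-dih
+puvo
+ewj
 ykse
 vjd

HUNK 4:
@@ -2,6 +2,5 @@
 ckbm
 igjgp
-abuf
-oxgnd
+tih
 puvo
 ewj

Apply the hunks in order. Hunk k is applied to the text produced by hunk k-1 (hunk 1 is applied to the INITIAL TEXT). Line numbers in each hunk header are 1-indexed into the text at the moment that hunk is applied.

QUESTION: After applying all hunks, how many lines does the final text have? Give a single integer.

Answer: 15

Derivation:
Hunk 1: at line 2 remove [zmeib] add [abuf,foa,bvfk] -> 16 lines: kda ckbm igjgp abuf foa bvfk dih ykse vjd qli ovug tny bfzrr jggik xiq mxrri
Hunk 2: at line 3 remove [foa] add [oxgnd] -> 16 lines: kda ckbm igjgp abuf oxgnd bvfk dih ykse vjd qli ovug tny bfzrr jggik xiq mxrri
Hunk 3: at line 4 remove [bvfk,dih] add [puvo,ewj] -> 16 lines: kda ckbm igjgp abuf oxgnd puvo ewj ykse vjd qli ovug tny bfzrr jggik xiq mxrri
Hunk 4: at line 2 remove [abuf,oxgnd] add [tih] -> 15 lines: kda ckbm igjgp tih puvo ewj ykse vjd qli ovug tny bfzrr jggik xiq mxrri
Final line count: 15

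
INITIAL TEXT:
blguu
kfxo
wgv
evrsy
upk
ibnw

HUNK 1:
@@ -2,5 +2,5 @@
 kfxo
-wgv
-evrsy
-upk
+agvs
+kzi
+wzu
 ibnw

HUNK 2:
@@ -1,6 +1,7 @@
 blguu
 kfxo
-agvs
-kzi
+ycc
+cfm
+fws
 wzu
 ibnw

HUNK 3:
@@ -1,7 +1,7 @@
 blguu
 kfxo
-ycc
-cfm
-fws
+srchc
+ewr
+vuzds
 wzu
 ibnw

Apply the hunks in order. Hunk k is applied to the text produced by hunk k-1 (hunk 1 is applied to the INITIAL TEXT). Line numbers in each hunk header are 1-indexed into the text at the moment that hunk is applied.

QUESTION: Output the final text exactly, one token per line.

Answer: blguu
kfxo
srchc
ewr
vuzds
wzu
ibnw

Derivation:
Hunk 1: at line 2 remove [wgv,evrsy,upk] add [agvs,kzi,wzu] -> 6 lines: blguu kfxo agvs kzi wzu ibnw
Hunk 2: at line 1 remove [agvs,kzi] add [ycc,cfm,fws] -> 7 lines: blguu kfxo ycc cfm fws wzu ibnw
Hunk 3: at line 1 remove [ycc,cfm,fws] add [srchc,ewr,vuzds] -> 7 lines: blguu kfxo srchc ewr vuzds wzu ibnw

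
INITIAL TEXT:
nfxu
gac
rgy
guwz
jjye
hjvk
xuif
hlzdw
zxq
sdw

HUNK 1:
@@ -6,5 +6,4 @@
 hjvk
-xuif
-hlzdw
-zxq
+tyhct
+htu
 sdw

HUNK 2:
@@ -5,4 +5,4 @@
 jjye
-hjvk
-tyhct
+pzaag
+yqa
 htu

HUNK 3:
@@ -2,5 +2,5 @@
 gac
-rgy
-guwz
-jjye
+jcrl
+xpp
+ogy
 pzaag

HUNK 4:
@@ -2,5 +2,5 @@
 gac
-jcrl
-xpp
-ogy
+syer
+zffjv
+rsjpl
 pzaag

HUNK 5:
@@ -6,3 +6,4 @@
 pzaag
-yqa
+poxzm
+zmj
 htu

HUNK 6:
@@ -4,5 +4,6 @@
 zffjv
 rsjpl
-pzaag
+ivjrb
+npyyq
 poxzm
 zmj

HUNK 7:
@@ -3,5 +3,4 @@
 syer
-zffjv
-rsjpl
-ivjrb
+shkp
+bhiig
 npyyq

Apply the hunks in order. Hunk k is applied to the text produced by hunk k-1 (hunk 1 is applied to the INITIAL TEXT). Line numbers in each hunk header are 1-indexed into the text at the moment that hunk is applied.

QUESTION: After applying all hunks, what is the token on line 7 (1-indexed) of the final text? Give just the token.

Answer: poxzm

Derivation:
Hunk 1: at line 6 remove [xuif,hlzdw,zxq] add [tyhct,htu] -> 9 lines: nfxu gac rgy guwz jjye hjvk tyhct htu sdw
Hunk 2: at line 5 remove [hjvk,tyhct] add [pzaag,yqa] -> 9 lines: nfxu gac rgy guwz jjye pzaag yqa htu sdw
Hunk 3: at line 2 remove [rgy,guwz,jjye] add [jcrl,xpp,ogy] -> 9 lines: nfxu gac jcrl xpp ogy pzaag yqa htu sdw
Hunk 4: at line 2 remove [jcrl,xpp,ogy] add [syer,zffjv,rsjpl] -> 9 lines: nfxu gac syer zffjv rsjpl pzaag yqa htu sdw
Hunk 5: at line 6 remove [yqa] add [poxzm,zmj] -> 10 lines: nfxu gac syer zffjv rsjpl pzaag poxzm zmj htu sdw
Hunk 6: at line 4 remove [pzaag] add [ivjrb,npyyq] -> 11 lines: nfxu gac syer zffjv rsjpl ivjrb npyyq poxzm zmj htu sdw
Hunk 7: at line 3 remove [zffjv,rsjpl,ivjrb] add [shkp,bhiig] -> 10 lines: nfxu gac syer shkp bhiig npyyq poxzm zmj htu sdw
Final line 7: poxzm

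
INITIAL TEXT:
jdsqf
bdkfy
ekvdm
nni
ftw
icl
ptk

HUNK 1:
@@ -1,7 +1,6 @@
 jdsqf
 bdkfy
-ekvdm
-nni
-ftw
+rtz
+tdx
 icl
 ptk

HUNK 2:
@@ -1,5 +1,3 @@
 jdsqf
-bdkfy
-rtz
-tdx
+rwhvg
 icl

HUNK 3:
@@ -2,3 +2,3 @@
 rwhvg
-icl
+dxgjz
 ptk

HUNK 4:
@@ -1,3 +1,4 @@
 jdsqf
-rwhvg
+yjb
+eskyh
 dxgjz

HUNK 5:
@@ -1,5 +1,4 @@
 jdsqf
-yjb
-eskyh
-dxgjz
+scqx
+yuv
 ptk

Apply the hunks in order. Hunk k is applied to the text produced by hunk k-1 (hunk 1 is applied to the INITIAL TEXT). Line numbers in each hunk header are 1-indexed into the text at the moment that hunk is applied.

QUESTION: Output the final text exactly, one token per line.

Hunk 1: at line 1 remove [ekvdm,nni,ftw] add [rtz,tdx] -> 6 lines: jdsqf bdkfy rtz tdx icl ptk
Hunk 2: at line 1 remove [bdkfy,rtz,tdx] add [rwhvg] -> 4 lines: jdsqf rwhvg icl ptk
Hunk 3: at line 2 remove [icl] add [dxgjz] -> 4 lines: jdsqf rwhvg dxgjz ptk
Hunk 4: at line 1 remove [rwhvg] add [yjb,eskyh] -> 5 lines: jdsqf yjb eskyh dxgjz ptk
Hunk 5: at line 1 remove [yjb,eskyh,dxgjz] add [scqx,yuv] -> 4 lines: jdsqf scqx yuv ptk

Answer: jdsqf
scqx
yuv
ptk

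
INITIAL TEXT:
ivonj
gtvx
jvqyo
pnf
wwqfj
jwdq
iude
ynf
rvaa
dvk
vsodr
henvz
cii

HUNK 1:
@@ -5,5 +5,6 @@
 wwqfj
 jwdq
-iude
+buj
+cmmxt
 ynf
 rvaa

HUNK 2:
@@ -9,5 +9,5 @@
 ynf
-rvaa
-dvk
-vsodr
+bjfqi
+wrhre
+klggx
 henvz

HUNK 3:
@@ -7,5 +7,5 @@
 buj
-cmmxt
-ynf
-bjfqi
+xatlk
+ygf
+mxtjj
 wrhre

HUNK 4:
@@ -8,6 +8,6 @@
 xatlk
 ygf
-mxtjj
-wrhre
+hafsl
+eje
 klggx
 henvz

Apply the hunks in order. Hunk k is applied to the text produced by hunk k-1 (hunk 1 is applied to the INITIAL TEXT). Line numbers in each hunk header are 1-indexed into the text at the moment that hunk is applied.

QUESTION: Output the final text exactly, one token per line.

Hunk 1: at line 5 remove [iude] add [buj,cmmxt] -> 14 lines: ivonj gtvx jvqyo pnf wwqfj jwdq buj cmmxt ynf rvaa dvk vsodr henvz cii
Hunk 2: at line 9 remove [rvaa,dvk,vsodr] add [bjfqi,wrhre,klggx] -> 14 lines: ivonj gtvx jvqyo pnf wwqfj jwdq buj cmmxt ynf bjfqi wrhre klggx henvz cii
Hunk 3: at line 7 remove [cmmxt,ynf,bjfqi] add [xatlk,ygf,mxtjj] -> 14 lines: ivonj gtvx jvqyo pnf wwqfj jwdq buj xatlk ygf mxtjj wrhre klggx henvz cii
Hunk 4: at line 8 remove [mxtjj,wrhre] add [hafsl,eje] -> 14 lines: ivonj gtvx jvqyo pnf wwqfj jwdq buj xatlk ygf hafsl eje klggx henvz cii

Answer: ivonj
gtvx
jvqyo
pnf
wwqfj
jwdq
buj
xatlk
ygf
hafsl
eje
klggx
henvz
cii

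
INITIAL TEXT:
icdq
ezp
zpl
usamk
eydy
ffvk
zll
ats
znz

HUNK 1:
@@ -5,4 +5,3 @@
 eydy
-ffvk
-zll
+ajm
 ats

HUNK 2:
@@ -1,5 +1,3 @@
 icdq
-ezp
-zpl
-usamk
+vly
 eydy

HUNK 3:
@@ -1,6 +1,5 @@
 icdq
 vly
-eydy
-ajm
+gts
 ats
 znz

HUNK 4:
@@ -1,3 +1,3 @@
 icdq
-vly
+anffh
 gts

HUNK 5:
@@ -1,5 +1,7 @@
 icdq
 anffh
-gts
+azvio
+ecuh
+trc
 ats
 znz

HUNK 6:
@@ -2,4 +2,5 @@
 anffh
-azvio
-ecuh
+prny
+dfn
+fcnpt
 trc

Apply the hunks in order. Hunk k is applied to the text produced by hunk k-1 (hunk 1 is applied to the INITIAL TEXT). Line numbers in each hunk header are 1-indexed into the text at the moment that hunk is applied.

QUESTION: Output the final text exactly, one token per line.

Hunk 1: at line 5 remove [ffvk,zll] add [ajm] -> 8 lines: icdq ezp zpl usamk eydy ajm ats znz
Hunk 2: at line 1 remove [ezp,zpl,usamk] add [vly] -> 6 lines: icdq vly eydy ajm ats znz
Hunk 3: at line 1 remove [eydy,ajm] add [gts] -> 5 lines: icdq vly gts ats znz
Hunk 4: at line 1 remove [vly] add [anffh] -> 5 lines: icdq anffh gts ats znz
Hunk 5: at line 1 remove [gts] add [azvio,ecuh,trc] -> 7 lines: icdq anffh azvio ecuh trc ats znz
Hunk 6: at line 2 remove [azvio,ecuh] add [prny,dfn,fcnpt] -> 8 lines: icdq anffh prny dfn fcnpt trc ats znz

Answer: icdq
anffh
prny
dfn
fcnpt
trc
ats
znz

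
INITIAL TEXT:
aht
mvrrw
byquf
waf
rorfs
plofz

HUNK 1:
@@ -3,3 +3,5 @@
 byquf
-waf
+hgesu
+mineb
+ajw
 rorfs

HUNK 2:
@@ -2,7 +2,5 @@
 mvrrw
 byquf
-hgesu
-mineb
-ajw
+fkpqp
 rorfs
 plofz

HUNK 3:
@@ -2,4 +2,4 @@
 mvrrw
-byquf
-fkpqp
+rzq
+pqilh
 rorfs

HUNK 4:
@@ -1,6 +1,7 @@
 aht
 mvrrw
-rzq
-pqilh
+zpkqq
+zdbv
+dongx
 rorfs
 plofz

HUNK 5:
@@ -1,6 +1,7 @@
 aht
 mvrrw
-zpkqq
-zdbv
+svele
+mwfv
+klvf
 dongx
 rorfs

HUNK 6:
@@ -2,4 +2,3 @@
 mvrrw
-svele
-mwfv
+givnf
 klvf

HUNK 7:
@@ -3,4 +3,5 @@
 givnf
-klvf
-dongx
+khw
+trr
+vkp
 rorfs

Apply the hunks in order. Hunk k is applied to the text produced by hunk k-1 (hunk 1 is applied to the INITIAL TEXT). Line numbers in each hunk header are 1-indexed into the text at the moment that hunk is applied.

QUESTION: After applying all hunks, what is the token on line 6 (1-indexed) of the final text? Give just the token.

Answer: vkp

Derivation:
Hunk 1: at line 3 remove [waf] add [hgesu,mineb,ajw] -> 8 lines: aht mvrrw byquf hgesu mineb ajw rorfs plofz
Hunk 2: at line 2 remove [hgesu,mineb,ajw] add [fkpqp] -> 6 lines: aht mvrrw byquf fkpqp rorfs plofz
Hunk 3: at line 2 remove [byquf,fkpqp] add [rzq,pqilh] -> 6 lines: aht mvrrw rzq pqilh rorfs plofz
Hunk 4: at line 1 remove [rzq,pqilh] add [zpkqq,zdbv,dongx] -> 7 lines: aht mvrrw zpkqq zdbv dongx rorfs plofz
Hunk 5: at line 1 remove [zpkqq,zdbv] add [svele,mwfv,klvf] -> 8 lines: aht mvrrw svele mwfv klvf dongx rorfs plofz
Hunk 6: at line 2 remove [svele,mwfv] add [givnf] -> 7 lines: aht mvrrw givnf klvf dongx rorfs plofz
Hunk 7: at line 3 remove [klvf,dongx] add [khw,trr,vkp] -> 8 lines: aht mvrrw givnf khw trr vkp rorfs plofz
Final line 6: vkp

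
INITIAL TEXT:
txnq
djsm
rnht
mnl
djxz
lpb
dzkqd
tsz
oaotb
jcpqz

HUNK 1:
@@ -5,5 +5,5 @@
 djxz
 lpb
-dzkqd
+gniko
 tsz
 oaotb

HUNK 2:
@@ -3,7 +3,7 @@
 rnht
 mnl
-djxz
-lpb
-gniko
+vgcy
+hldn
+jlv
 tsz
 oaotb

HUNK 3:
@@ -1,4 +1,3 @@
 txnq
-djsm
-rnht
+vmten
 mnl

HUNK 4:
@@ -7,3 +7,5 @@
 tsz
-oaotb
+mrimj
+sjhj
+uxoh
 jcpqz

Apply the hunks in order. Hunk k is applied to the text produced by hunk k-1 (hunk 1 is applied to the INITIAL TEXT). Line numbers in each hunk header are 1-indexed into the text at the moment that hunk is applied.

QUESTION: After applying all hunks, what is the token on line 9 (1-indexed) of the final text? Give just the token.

Hunk 1: at line 5 remove [dzkqd] add [gniko] -> 10 lines: txnq djsm rnht mnl djxz lpb gniko tsz oaotb jcpqz
Hunk 2: at line 3 remove [djxz,lpb,gniko] add [vgcy,hldn,jlv] -> 10 lines: txnq djsm rnht mnl vgcy hldn jlv tsz oaotb jcpqz
Hunk 3: at line 1 remove [djsm,rnht] add [vmten] -> 9 lines: txnq vmten mnl vgcy hldn jlv tsz oaotb jcpqz
Hunk 4: at line 7 remove [oaotb] add [mrimj,sjhj,uxoh] -> 11 lines: txnq vmten mnl vgcy hldn jlv tsz mrimj sjhj uxoh jcpqz
Final line 9: sjhj

Answer: sjhj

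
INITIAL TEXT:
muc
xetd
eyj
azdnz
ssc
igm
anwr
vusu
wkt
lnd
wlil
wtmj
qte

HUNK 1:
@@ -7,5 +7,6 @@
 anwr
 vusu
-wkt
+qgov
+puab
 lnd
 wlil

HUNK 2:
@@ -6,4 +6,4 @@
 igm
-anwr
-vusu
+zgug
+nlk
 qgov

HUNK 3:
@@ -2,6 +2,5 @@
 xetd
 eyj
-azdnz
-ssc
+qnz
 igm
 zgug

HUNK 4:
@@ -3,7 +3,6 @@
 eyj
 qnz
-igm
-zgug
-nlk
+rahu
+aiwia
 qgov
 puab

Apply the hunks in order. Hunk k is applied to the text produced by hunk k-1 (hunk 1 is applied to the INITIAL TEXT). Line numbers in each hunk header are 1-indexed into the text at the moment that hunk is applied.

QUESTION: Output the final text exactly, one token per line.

Hunk 1: at line 7 remove [wkt] add [qgov,puab] -> 14 lines: muc xetd eyj azdnz ssc igm anwr vusu qgov puab lnd wlil wtmj qte
Hunk 2: at line 6 remove [anwr,vusu] add [zgug,nlk] -> 14 lines: muc xetd eyj azdnz ssc igm zgug nlk qgov puab lnd wlil wtmj qte
Hunk 3: at line 2 remove [azdnz,ssc] add [qnz] -> 13 lines: muc xetd eyj qnz igm zgug nlk qgov puab lnd wlil wtmj qte
Hunk 4: at line 3 remove [igm,zgug,nlk] add [rahu,aiwia] -> 12 lines: muc xetd eyj qnz rahu aiwia qgov puab lnd wlil wtmj qte

Answer: muc
xetd
eyj
qnz
rahu
aiwia
qgov
puab
lnd
wlil
wtmj
qte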